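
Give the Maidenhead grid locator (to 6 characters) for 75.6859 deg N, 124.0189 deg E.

PQ25aq

Shift to the Maidenhead origin (180°W, 90°S): lon 304.0189, lat 165.6859.
Field: 304.0189/20 → 15 → P, 165.6859/10 → 16 → Q; chars PQ.
Square: 4.0189/2 → 2, 5.6859/1 → 5; chars 25.
Subsquare: 0.0189/0.0833333 → 0 → a, 0.6859/0.0416667 → 16 → q; chars aq.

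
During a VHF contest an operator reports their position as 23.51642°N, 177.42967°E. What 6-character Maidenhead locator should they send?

RL83rm

Offset from 180°W / 90°S: lon 357.4297°, lat 113.5164°.
Field: 357.4297/20 → 17 → R, 113.5164/10 → 11 → L; chars RL.
Square: 17.4297/2 → 8, 3.5164/1 → 3; chars 83.
Subsquare: 1.4297/0.0833333 → 17 → r, 0.5164/0.0416667 → 12 → m; chars rm.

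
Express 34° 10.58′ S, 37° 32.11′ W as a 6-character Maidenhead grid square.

Shift to the Maidenhead origin (180°W, 90°S): lon 142.4648, lat 55.8237.
Field: lon ⌊142.4648/20⌋ = 7 → H; lat ⌊55.8237/10⌋ = 5 → F.
Square: lon ⌊2.4648/2⌋ = 1; lat ⌊5.8237/1⌋ = 5.
Subsquare: lon ⌊0.4648/0.0833333⌋ = 5 → f; lat ⌊0.8237/0.0416667⌋ = 19 → t.

HF15ft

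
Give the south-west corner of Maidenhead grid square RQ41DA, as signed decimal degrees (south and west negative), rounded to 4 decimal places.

Field R=17, Q=16: +17·20° lon, +16·10° lat → SW at lon 160°, lat 70°.
Square 4, 1: +4·2° lon, +1·1° lat → SW at lon 168°, lat 71°.
Subsquare d=3, a=0: +3·0.0833333° lon, +0·0.0416667° lat → SW at lon 168.25°, lat 71°.
latitude 71.0000, longitude 168.2500.

71.0000, 168.2500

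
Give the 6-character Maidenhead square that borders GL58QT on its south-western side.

Longitude subsquare q = 16; −1 → 15 = p.
Latitude subsquare t = 19; −1 → 18 = s.

GL58ps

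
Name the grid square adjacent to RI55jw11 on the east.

Longitude extended square 1; +1 → 2.
The latitude characters are unchanged.

RI55jw21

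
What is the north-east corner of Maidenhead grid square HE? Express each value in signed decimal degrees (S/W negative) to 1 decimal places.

-40.0, -20.0

Field H=7, E=4: +7·20° lon, +4·10° lat → SW at lon -40°, lat -50°.
Cell spans 20° lon × 10° lat. NE corner is SW corner plus one full cell.
latitude -40.0, longitude -20.0.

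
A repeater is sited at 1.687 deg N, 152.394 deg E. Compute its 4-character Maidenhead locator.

QJ61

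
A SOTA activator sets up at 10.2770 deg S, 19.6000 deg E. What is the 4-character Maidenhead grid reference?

JH99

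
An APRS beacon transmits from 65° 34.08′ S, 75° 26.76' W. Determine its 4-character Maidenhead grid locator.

FC24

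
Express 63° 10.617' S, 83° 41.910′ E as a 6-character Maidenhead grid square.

Add 180° to longitude and 90° to latitude: 263.6985, 26.8231.
Field: 263.6985/20 → 13 → N, 26.8231/10 → 2 → C; chars NC.
Square: 3.6985/2 → 1, 6.8231/1 → 6; chars 16.
Subsquare: 1.6985/0.0833333 → 20 → u, 0.8231/0.0416667 → 19 → t; chars ut.

NC16ut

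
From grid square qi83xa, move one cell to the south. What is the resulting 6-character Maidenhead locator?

QI82xx

Latitude subsquare a = 0; −1 → -1, wraps to 23 = x, carry into square.
Latitude square 3; −1 → 2.
The longitude characters are unchanged.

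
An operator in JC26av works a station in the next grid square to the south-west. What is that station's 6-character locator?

JC16xu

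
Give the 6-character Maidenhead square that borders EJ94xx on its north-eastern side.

FJ05aa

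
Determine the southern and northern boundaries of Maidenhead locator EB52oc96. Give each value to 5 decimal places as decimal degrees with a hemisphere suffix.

Field E=4, B=1: +4·20° lon, +1·10° lat → SW at lon -100°, lat -80°.
Square 5, 2: +5·2° lon, +2·1° lat → SW at lon -90°, lat -78°.
Subsquare o=14, c=2: +14·0.0833333° lon, +2·0.0416667° lat → SW at lon -88.8333°, lat -77.9167°.
Extended square 9, 6: +9·0.00833333° lon, +6·0.00416667° lat → SW at lon -88.7583°, lat -77.8917°.
Cell spans 0.00833333° lon × 0.00416667° lat.
south 77.89167° S, north 77.88750° S.

77.89167° S, 77.88750° S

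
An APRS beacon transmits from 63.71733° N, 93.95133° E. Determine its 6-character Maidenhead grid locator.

NP63xr

Add 180° to longitude and 90° to latitude: 273.9513, 153.7173.
Field: lon ⌊273.9513/20⌋ = 13 → N; lat ⌊153.7173/10⌋ = 15 → P.
Square: lon ⌊13.9513/2⌋ = 6; lat ⌊3.7173/1⌋ = 3.
Subsquare: lon ⌊1.9513/0.0833333⌋ = 23 → x; lat ⌊0.7173/0.0416667⌋ = 17 → r.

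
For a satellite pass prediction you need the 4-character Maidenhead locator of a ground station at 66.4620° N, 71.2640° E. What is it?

Add 180° to longitude and 90° to latitude: 251.26, 156.46.
Field: 251.26/20 → 12 → M, 156.46/10 → 15 → P; chars MP.
Square: 11.26/2 → 5, 6.46/1 → 6; chars 56.

MP56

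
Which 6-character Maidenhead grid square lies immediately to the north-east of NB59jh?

NB59ki

Longitude subsquare j = 9; +1 → 10 = k.
Latitude subsquare h = 7; +1 → 8 = i.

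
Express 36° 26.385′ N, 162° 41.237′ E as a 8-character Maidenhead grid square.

RM16ik25

Offset from 180°W / 90°S: lon 342.68728°, lat 126.43975°.
Field: lon ⌊342.68728/20⌋ = 17 → R; lat ⌊126.43975/10⌋ = 12 → M.
Square: lon ⌊2.68728/2⌋ = 1; lat ⌊6.43975/1⌋ = 6.
Subsquare: lon ⌊0.68728/0.0833333⌋ = 8 → i; lat ⌊0.43975/0.0416667⌋ = 10 → k.
Extended square: lon ⌊0.02062/0.00833333⌋ = 2; lat ⌊0.02308/0.00416667⌋ = 5.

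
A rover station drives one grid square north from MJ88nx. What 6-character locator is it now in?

Latitude subsquare x = 23; +1 → 24, wraps to 0 = a, carry into square.
Latitude square 8; +1 → 9.
The longitude characters are unchanged.

MJ89na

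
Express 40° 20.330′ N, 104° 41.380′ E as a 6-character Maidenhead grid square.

ON20ii

Add 180° to longitude and 90° to latitude: 284.6897, 130.3388.
Field: lon ⌊284.6897/20⌋ = 14 → O; lat ⌊130.3388/10⌋ = 13 → N.
Square: lon ⌊4.6897/2⌋ = 2; lat ⌊0.3388/1⌋ = 0.
Subsquare: lon ⌊0.6897/0.0833333⌋ = 8 → i; lat ⌊0.3388/0.0416667⌋ = 8 → i.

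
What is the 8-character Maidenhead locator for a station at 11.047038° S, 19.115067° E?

Shift to the Maidenhead origin (180°W, 90°S): lon 199.11507, lat 78.95296.
Field: 199.11507/20 → 9 → J, 78.95296/10 → 7 → H; chars JH.
Square: 19.11507/2 → 9, 8.95296/1 → 8; chars 98.
Subsquare: 1.11507/0.0833333 → 13 → n, 0.95296/0.0416667 → 22 → w; chars nw.
Extended square: 0.03173/0.00833333 → 3, 0.03630/0.00416667 → 8; chars 38.

JH98nw38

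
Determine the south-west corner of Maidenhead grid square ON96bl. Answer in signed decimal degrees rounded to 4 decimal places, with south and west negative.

46.4583, 118.0833

Field O=14, N=13: +14·20° lon, +13·10° lat → SW at lon 100°, lat 40°.
Square 9, 6: +9·2° lon, +6·1° lat → SW at lon 118°, lat 46°.
Subsquare b=1, l=11: +1·0.0833333° lon, +11·0.0416667° lat → SW at lon 118.083°, lat 46.4583°.
latitude 46.4583, longitude 118.0833.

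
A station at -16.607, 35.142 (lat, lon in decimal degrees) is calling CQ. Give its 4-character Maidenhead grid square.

KH73

Add 180° to longitude and 90° to latitude: 215.14, 73.39.
Field: 215.14/20 → 10 → K, 73.39/10 → 7 → H; chars KH.
Square: 15.14/2 → 7, 3.39/1 → 3; chars 73.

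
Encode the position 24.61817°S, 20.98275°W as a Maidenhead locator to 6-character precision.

HG95mj

Add 180° to longitude and 90° to latitude: 159.0172, 65.3818.
Field: 159.0172/20 → 7 → H, 65.3818/10 → 6 → G; chars HG.
Square: 19.0172/2 → 9, 5.3818/1 → 5; chars 95.
Subsquare: 1.0172/0.0833333 → 12 → m, 0.3818/0.0416667 → 9 → j; chars mj.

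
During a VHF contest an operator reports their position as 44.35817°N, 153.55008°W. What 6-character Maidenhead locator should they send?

BN34fi

Offset from 180°W / 90°S: lon 26.4499°, lat 134.3582°.
Field (20°×10°, letters A–R): lon ⌊26.4499/20⌋ = 1 → B; lat ⌊134.3582/10⌋ = 13 → N.
Square (2°×1°, digits 0–9): lon ⌊6.4499/2⌋ = 3; lat ⌊4.3582/1⌋ = 4.
Subsquare (5′×2.5′, letters a–x): lon ⌊0.4499/0.0833333⌋ = 5 → f; lat ⌊0.3582/0.0416667⌋ = 8 → i.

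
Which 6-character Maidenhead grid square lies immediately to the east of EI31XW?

EI41aw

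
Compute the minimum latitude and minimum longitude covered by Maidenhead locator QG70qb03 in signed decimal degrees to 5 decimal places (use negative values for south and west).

-29.94583, 155.33333

Field Q=16, G=6: +16·20° lon, +6·10° lat → SW at lon 140°, lat -30°.
Square 7, 0: +7·2° lon, +0·1° lat → SW at lon 154°, lat -30°.
Subsquare q=16, b=1: +16·0.0833333° lon, +1·0.0416667° lat → SW at lon 155.333°, lat -29.9583°.
Extended square 0, 3: +0·0.00833333° lon, +3·0.00416667° lat → SW at lon 155.333°, lat -29.9458°.
latitude -29.94583, longitude 155.33333.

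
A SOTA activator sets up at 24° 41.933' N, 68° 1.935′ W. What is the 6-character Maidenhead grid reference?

FL54xq

Offset from 180°W / 90°S: lon 111.9677°, lat 114.6989°.
Field: lon ⌊111.9677/20⌋ = 5 → F; lat ⌊114.6989/10⌋ = 11 → L.
Square: lon ⌊11.9677/2⌋ = 5; lat ⌊4.6989/1⌋ = 4.
Subsquare: lon ⌊1.9677/0.0833333⌋ = 23 → x; lat ⌊0.6989/0.0416667⌋ = 16 → q.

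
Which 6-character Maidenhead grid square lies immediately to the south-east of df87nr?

Longitude subsquare n = 13; +1 → 14 = o.
Latitude subsquare r = 17; −1 → 16 = q.

DF87oq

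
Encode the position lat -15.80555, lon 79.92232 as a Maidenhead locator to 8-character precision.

MH94xe06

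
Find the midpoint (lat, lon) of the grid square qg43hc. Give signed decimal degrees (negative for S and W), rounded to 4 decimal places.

Field Q=16, G=6: +16·20° lon, +6·10° lat → SW at lon 140°, lat -30°.
Square 4, 3: +4·2° lon, +3·1° lat → SW at lon 148°, lat -27°.
Subsquare h=7, c=2: +7·0.0833333° lon, +2·0.0416667° lat → SW at lon 148.583°, lat -26.9167°.
Cell spans 0.0833333° lon × 0.0416667° lat. Centre is SW corner plus half of each.
latitude -26.8958, longitude 148.6250.

-26.8958, 148.6250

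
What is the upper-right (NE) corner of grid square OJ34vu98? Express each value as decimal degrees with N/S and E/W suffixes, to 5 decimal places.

4.87083° N, 107.83333° E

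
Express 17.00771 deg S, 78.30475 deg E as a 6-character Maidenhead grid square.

Add 180° to longitude and 90° to latitude: 258.3048, 72.9923.
Field (20°×10°, letters A–R): 258.3048/20 → 12 → M, 72.9923/10 → 7 → H; chars MH.
Square (2°×1°, digits 0–9): 18.3048/2 → 9, 2.9923/1 → 2; chars 92.
Subsquare (5′×2.5′, letters a–x): 0.3048/0.0833333 → 3 → d, 0.9923/0.0416667 → 23 → x; chars dx.

MH92dx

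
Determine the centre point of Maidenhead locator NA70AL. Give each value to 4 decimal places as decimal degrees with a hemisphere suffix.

Field N=13, A=0: +13·20° lon, +0·10° lat → SW at lon 80°, lat -90°.
Square 7, 0: +7·2° lon, +0·1° lat → SW at lon 94°, lat -90°.
Subsquare a=0, l=11: +0·0.0833333° lon, +11·0.0416667° lat → SW at lon 94°, lat -89.5417°.
Cell spans 0.0833333° lon × 0.0416667° lat. Centre is SW corner plus half of each.
latitude 89.5208° S, longitude 94.0417° E.

89.5208° S, 94.0417° E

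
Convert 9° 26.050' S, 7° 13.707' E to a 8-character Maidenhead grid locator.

JI30on75

Offset from 180°W / 90°S: lon 187.22845°, lat 80.56583°.
Field: 187.22845/20 → 9 → J, 80.56583/10 → 8 → I; chars JI.
Square: 7.22845/2 → 3, 0.56583/1 → 0; chars 30.
Subsquare: 1.22845/0.0833333 → 14 → o, 0.56583/0.0416667 → 13 → n; chars on.
Extended square: 0.06178/0.00833333 → 7, 0.02417/0.00416667 → 5; chars 75.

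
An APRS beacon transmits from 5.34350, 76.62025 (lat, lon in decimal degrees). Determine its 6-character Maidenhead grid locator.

MJ85hi

Shift to the Maidenhead origin (180°W, 90°S): lon 256.6202, lat 95.3435.
Field (20°×10°, letters A–R): 256.6202/20 → 12 → M, 95.3435/10 → 9 → J; chars MJ.
Square (2°×1°, digits 0–9): 16.6202/2 → 8, 5.3435/1 → 5; chars 85.
Subsquare (5′×2.5′, letters a–x): 0.6202/0.0833333 → 7 → h, 0.3435/0.0416667 → 8 → i; chars hi.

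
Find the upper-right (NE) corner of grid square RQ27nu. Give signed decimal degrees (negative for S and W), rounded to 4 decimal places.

Field R=17, Q=16: +17·20° lon, +16·10° lat → SW at lon 160°, lat 70°.
Square 2, 7: +2·2° lon, +7·1° lat → SW at lon 164°, lat 77°.
Subsquare n=13, u=20: +13·0.0833333° lon, +20·0.0416667° lat → SW at lon 165.083°, lat 77.8333°.
Cell spans 0.0833333° lon × 0.0416667° lat. NE corner is SW corner plus one full cell.
latitude 77.8750, longitude 165.1667.

77.8750, 165.1667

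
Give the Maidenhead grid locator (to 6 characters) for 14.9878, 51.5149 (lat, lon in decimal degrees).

LK54sx

Add 180° to longitude and 90° to latitude: 231.5149, 104.9878.
Field: 231.5149/20 → 11 → L, 104.9878/10 → 10 → K; chars LK.
Square: 11.5149/2 → 5, 4.9878/1 → 4; chars 54.
Subsquare: 1.5149/0.0833333 → 18 → s, 0.9878/0.0416667 → 23 → x; chars sx.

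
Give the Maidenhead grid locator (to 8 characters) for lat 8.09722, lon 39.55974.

KJ98sc73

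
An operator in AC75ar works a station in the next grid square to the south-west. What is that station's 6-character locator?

AC65xq

Longitude subsquare a = 0; −1 → -1, wraps to 23 = x, carry into square.
Longitude square 7; −1 → 6.
Latitude subsquare r = 17; −1 → 16 = q.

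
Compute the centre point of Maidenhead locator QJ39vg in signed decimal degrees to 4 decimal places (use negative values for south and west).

Field Q=16, J=9: +16·20° lon, +9·10° lat → SW at lon 140°, lat 0°.
Square 3, 9: +3·2° lon, +9·1° lat → SW at lon 146°, lat 9°.
Subsquare v=21, g=6: +21·0.0833333° lon, +6·0.0416667° lat → SW at lon 147.75°, lat 9.25°.
Cell spans 0.0833333° lon × 0.0416667° lat. Centre is SW corner plus half of each.
latitude 9.2708, longitude 147.7917.

9.2708, 147.7917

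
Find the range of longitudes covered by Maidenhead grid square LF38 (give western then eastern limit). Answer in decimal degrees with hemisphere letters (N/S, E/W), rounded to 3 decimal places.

46.000° E, 48.000° E

Field L=11, F=5: +11·20° lon, +5·10° lat → SW at lon 40°, lat -40°.
Square 3, 8: +3·2° lon, +8·1° lat → SW at lon 46°, lat -32°.
Cell spans 2° lon × 1° lat.
west 46.000° E, east 48.000° E.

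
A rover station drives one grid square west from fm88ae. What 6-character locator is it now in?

Longitude subsquare a = 0; −1 → -1, wraps to 23 = x, carry into square.
Longitude square 8; −1 → 7.
The latitude characters are unchanged.

FM78xe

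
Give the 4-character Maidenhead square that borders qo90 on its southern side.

Latitude square 0; −1 → -1, wraps to 9, carry into field.
Latitude field O = 14; −1 → 13 = N.
The longitude characters are unchanged.

QN99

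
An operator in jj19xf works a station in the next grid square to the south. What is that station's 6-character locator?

JJ19xe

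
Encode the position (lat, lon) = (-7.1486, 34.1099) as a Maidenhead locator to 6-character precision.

KI72bu

Add 180° to longitude and 90° to latitude: 214.1099, 82.8514.
Field: lon ⌊214.1099/20⌋ = 10 → K; lat ⌊82.8514/10⌋ = 8 → I.
Square: lon ⌊14.1099/2⌋ = 7; lat ⌊2.8514/1⌋ = 2.
Subsquare: lon ⌊0.1099/0.0833333⌋ = 1 → b; lat ⌊0.8514/0.0416667⌋ = 20 → u.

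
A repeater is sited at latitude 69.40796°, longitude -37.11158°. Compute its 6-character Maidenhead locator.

Shift to the Maidenhead origin (180°W, 90°S): lon 142.8884, lat 159.4080.
Field (20°×10°, letters A–R): 142.8884/20 → 7 → H, 159.4080/10 → 15 → P; chars HP.
Square (2°×1°, digits 0–9): 2.8884/2 → 1, 9.4080/1 → 9; chars 19.
Subsquare (5′×2.5′, letters a–x): 0.8884/0.0833333 → 10 → k, 0.4080/0.0416667 → 9 → j; chars kj.

HP19kj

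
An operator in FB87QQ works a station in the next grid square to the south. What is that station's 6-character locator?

Latitude subsquare q = 16; −1 → 15 = p.
The longitude characters are unchanged.

FB87qp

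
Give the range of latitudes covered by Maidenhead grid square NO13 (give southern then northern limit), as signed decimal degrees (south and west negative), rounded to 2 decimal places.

53.00, 54.00

Field N=13, O=14: +13·20° lon, +14·10° lat → SW at lon 80°, lat 50°.
Square 1, 3: +1·2° lon, +3·1° lat → SW at lon 82°, lat 53°.
Cell spans 2° lon × 1° lat.
south 53.00, north 54.00.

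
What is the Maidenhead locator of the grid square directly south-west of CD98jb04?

CD98ib93

Longitude extended square 0; −1 → -1, wraps to 9, carry into subsquare.
Longitude subsquare j = 9; −1 → 8 = i.
Latitude extended square 4; −1 → 3.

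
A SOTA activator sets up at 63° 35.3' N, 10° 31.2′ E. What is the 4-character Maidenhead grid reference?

Shift to the Maidenhead origin (180°W, 90°S): lon 190.52, lat 153.59.
Field: 190.52/20 → 9 → J, 153.59/10 → 15 → P; chars JP.
Square: 10.52/2 → 5, 3.59/1 → 3; chars 53.

JP53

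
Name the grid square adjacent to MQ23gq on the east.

MQ23hq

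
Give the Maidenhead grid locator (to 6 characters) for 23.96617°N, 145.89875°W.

BL73bx

Add 180° to longitude and 90° to latitude: 34.1012, 113.9662.
Field: lon ⌊34.1012/20⌋ = 1 → B; lat ⌊113.9662/10⌋ = 11 → L.
Square: lon ⌊14.1012/2⌋ = 7; lat ⌊3.9662/1⌋ = 3.
Subsquare: lon ⌊0.1012/0.0833333⌋ = 1 → b; lat ⌊0.9662/0.0416667⌋ = 23 → x.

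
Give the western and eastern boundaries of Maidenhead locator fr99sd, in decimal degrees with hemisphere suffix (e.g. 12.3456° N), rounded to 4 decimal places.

60.5000° W, 60.4167° W

Field F=5, R=17: +5·20° lon, +17·10° lat → SW at lon -80°, lat 80°.
Square 9, 9: +9·2° lon, +9·1° lat → SW at lon -62°, lat 89°.
Subsquare s=18, d=3: +18·0.0833333° lon, +3·0.0416667° lat → SW at lon -60.5°, lat 89.125°.
Cell spans 0.0833333° lon × 0.0416667° lat.
west 60.5000° W, east 60.4167° W.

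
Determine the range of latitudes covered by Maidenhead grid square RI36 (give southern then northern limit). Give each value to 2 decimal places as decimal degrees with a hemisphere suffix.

Field R=17, I=8: +17·20° lon, +8·10° lat → SW at lon 160°, lat -10°.
Square 3, 6: +3·2° lon, +6·1° lat → SW at lon 166°, lat -4°.
Cell spans 2° lon × 1° lat.
south 4.00° S, north 3.00° S.

4.00° S, 3.00° S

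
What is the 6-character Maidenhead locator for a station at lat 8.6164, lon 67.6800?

Shift to the Maidenhead origin (180°W, 90°S): lon 247.6800, lat 98.6164.
Field (20°×10°, letters A–R): 247.6800/20 → 12 → M, 98.6164/10 → 9 → J; chars MJ.
Square (2°×1°, digits 0–9): 7.6800/2 → 3, 8.6164/1 → 8; chars 38.
Subsquare (5′×2.5′, letters a–x): 1.6800/0.0833333 → 20 → u, 0.6164/0.0416667 → 14 → o; chars uo.

MJ38uo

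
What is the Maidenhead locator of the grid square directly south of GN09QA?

GN08qx

Latitude subsquare a = 0; −1 → -1, wraps to 23 = x, carry into square.
Latitude square 9; −1 → 8.
The longitude characters are unchanged.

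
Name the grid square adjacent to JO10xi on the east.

JO20ai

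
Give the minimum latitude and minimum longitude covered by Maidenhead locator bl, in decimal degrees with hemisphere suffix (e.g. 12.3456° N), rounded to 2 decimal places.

20.00° N, 160.00° W

Field B=1, L=11: +1·20° lon, +11·10° lat → SW at lon -160°, lat 20°.
latitude 20.00° N, longitude 160.00° W.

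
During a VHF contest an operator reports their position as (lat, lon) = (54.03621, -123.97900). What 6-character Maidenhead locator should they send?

CO84aa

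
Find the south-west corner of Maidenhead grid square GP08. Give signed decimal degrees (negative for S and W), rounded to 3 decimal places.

Field G=6, P=15: +6·20° lon, +15·10° lat → SW at lon -60°, lat 60°.
Square 0, 8: +0·2° lon, +8·1° lat → SW at lon -60°, lat 68°.
latitude 68.000, longitude -60.000.

68.000, -60.000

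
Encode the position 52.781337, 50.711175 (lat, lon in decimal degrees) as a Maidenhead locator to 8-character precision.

LO52is57

Shift to the Maidenhead origin (180°W, 90°S): lon 230.71117, lat 142.78134.
Field: 230.71117/20 → 11 → L, 142.78134/10 → 14 → O; chars LO.
Square: 10.71117/2 → 5, 2.78134/1 → 2; chars 52.
Subsquare: 0.71117/0.0833333 → 8 → i, 0.78134/0.0416667 → 18 → s; chars is.
Extended square: 0.04451/0.00833333 → 5, 0.03134/0.00416667 → 7; chars 57.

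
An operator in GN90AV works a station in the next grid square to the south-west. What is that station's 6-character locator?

GN80xu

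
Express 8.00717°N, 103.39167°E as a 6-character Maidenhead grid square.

Add 180° to longitude and 90° to latitude: 283.3917, 98.0072.
Field (20°×10°, letters A–R): 283.3917/20 → 14 → O, 98.0072/10 → 9 → J; chars OJ.
Square (2°×1°, digits 0–9): 3.3917/2 → 1, 8.0072/1 → 8; chars 18.
Subsquare (5′×2.5′, letters a–x): 1.3917/0.0833333 → 16 → q, 0.0072/0.0416667 → 0 → a; chars qa.

OJ18qa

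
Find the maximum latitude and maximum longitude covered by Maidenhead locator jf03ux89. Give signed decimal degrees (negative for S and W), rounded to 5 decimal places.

Field J=9, F=5: +9·20° lon, +5·10° lat → SW at lon 0°, lat -40°.
Square 0, 3: +0·2° lon, +3·1° lat → SW at lon 0°, lat -37°.
Subsquare u=20, x=23: +20·0.0833333° lon, +23·0.0416667° lat → SW at lon 1.66667°, lat -36.0417°.
Extended square 8, 9: +8·0.00833333° lon, +9·0.00416667° lat → SW at lon 1.73333°, lat -36.0042°.
Cell spans 0.00833333° lon × 0.00416667° lat. NE corner is SW corner plus one full cell.
latitude -36.00000, longitude 1.74167.

-36.00000, 1.74167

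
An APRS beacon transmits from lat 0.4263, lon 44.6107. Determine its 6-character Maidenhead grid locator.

LJ20hk

Offset from 180°W / 90°S: lon 224.6107°, lat 90.4263°.
Field (20°×10°, letters A–R): 224.6107/20 → 11 → L, 90.4263/10 → 9 → J; chars LJ.
Square (2°×1°, digits 0–9): 4.6107/2 → 2, 0.4263/1 → 0; chars 20.
Subsquare (5′×2.5′, letters a–x): 0.6107/0.0833333 → 7 → h, 0.4263/0.0416667 → 10 → k; chars hk.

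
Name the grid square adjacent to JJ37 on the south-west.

Longitude square 3; −1 → 2.
Latitude square 7; −1 → 6.

JJ26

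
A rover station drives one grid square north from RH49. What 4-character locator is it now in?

RI40

Latitude square 9; +1 → 10, wraps to 0, carry into field.
Latitude field H = 7; +1 → 8 = I.
The longitude characters are unchanged.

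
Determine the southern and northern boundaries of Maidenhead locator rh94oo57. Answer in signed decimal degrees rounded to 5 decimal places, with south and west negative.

-15.38750, -15.38333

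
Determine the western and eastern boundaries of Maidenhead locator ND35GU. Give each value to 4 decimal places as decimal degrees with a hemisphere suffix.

86.5000° E, 86.5833° E

Field N=13, D=3: +13·20° lon, +3·10° lat → SW at lon 80°, lat -60°.
Square 3, 5: +3·2° lon, +5·1° lat → SW at lon 86°, lat -55°.
Subsquare g=6, u=20: +6·0.0833333° lon, +20·0.0416667° lat → SW at lon 86.5°, lat -54.1667°.
Cell spans 0.0833333° lon × 0.0416667° lat.
west 86.5000° E, east 86.5833° E.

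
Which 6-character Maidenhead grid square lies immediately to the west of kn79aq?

KN69xq

Longitude subsquare a = 0; −1 → -1, wraps to 23 = x, carry into square.
Longitude square 7; −1 → 6.
The latitude characters are unchanged.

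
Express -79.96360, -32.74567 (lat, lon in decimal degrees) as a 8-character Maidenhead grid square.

HB30pa08

Add 180° to longitude and 90° to latitude: 147.25433, 10.03640.
Field: lon ⌊147.25433/20⌋ = 7 → H; lat ⌊10.03640/10⌋ = 1 → B.
Square: lon ⌊7.25433/2⌋ = 3; lat ⌊0.03640/1⌋ = 0.
Subsquare: lon ⌊1.25433/0.0833333⌋ = 15 → p; lat ⌊0.03640/0.0416667⌋ = 0 → a.
Extended square: lon ⌊0.00433/0.00833333⌋ = 0; lat ⌊0.03640/0.00416667⌋ = 8.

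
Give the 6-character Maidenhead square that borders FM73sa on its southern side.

Latitude subsquare a = 0; −1 → -1, wraps to 23 = x, carry into square.
Latitude square 3; −1 → 2.
The longitude characters are unchanged.

FM72sx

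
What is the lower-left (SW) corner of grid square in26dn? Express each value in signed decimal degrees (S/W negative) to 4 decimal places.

46.5417, -15.7500

Field I=8, N=13: +8·20° lon, +13·10° lat → SW at lon -20°, lat 40°.
Square 2, 6: +2·2° lon, +6·1° lat → SW at lon -16°, lat 46°.
Subsquare d=3, n=13: +3·0.0833333° lon, +13·0.0416667° lat → SW at lon -15.75°, lat 46.5417°.
latitude 46.5417, longitude -15.7500.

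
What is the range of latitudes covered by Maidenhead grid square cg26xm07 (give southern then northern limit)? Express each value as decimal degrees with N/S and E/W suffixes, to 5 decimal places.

Field C=2, G=6: +2·20° lon, +6·10° lat → SW at lon -140°, lat -30°.
Square 2, 6: +2·2° lon, +6·1° lat → SW at lon -136°, lat -24°.
Subsquare x=23, m=12: +23·0.0833333° lon, +12·0.0416667° lat → SW at lon -134.083°, lat -23.5°.
Extended square 0, 7: +0·0.00833333° lon, +7·0.00416667° lat → SW at lon -134.083°, lat -23.4708°.
Cell spans 0.00833333° lon × 0.00416667° lat.
south 23.47083° S, north 23.46667° S.

23.47083° S, 23.46667° S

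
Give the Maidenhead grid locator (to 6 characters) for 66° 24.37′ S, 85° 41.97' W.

Shift to the Maidenhead origin (180°W, 90°S): lon 94.3005, lat 23.5938.
Field: lon ⌊94.3005/20⌋ = 4 → E; lat ⌊23.5938/10⌋ = 2 → C.
Square: lon ⌊14.3005/2⌋ = 7; lat ⌊3.5938/1⌋ = 3.
Subsquare: lon ⌊0.3005/0.0833333⌋ = 3 → d; lat ⌊0.5938/0.0416667⌋ = 14 → o.

EC73do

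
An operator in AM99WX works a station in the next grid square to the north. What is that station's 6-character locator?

AN90wa

Latitude subsquare x = 23; +1 → 24, wraps to 0 = a, carry into square.
Latitude square 9; +1 → 10, wraps to 0, carry into field.
Latitude field M = 12; +1 → 13 = N.
The longitude characters are unchanged.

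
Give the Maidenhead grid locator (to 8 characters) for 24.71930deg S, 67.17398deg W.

FG65jg97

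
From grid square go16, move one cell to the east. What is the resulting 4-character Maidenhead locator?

GO26

Longitude square 1; +1 → 2.
The latitude characters are unchanged.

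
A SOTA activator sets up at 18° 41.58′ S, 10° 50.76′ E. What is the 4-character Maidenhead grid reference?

JH51

Add 180° to longitude and 90° to latitude: 190.85, 71.31.
Field: lon ⌊190.85/20⌋ = 9 → J; lat ⌊71.31/10⌋ = 7 → H.
Square: lon ⌊10.85/2⌋ = 5; lat ⌊1.31/1⌋ = 1.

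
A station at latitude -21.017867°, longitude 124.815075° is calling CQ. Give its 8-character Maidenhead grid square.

PG28jx75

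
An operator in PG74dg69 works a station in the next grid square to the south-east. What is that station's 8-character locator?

PG74dg78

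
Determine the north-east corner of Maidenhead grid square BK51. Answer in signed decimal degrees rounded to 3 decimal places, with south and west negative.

12.000, -148.000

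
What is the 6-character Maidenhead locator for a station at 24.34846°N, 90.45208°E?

NL54fi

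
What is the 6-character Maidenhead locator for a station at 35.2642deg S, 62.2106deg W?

FF84vr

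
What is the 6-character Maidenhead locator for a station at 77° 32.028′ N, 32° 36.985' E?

Add 180° to longitude and 90° to latitude: 212.6164, 167.5338.
Field (20°×10°, letters A–R): lon ⌊212.6164/20⌋ = 10 → K; lat ⌊167.5338/10⌋ = 16 → Q.
Square (2°×1°, digits 0–9): lon ⌊12.6164/2⌋ = 6; lat ⌊7.5338/1⌋ = 7.
Subsquare (5′×2.5′, letters a–x): lon ⌊0.6164/0.0833333⌋ = 7 → h; lat ⌊0.5338/0.0416667⌋ = 12 → m.

KQ67hm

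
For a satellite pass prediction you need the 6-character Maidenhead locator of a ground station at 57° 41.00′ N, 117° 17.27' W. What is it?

DO17iq

Offset from 180°W / 90°S: lon 62.7122°, lat 147.6833°.
Field: 62.7122/20 → 3 → D, 147.6833/10 → 14 → O; chars DO.
Square: 2.7122/2 → 1, 7.6833/1 → 7; chars 17.
Subsquare: 0.7122/0.0833333 → 8 → i, 0.6833/0.0416667 → 16 → q; chars iq.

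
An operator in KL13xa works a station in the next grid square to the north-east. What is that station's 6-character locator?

KL23ab

Longitude subsquare x = 23; +1 → 24, wraps to 0 = a, carry into square.
Longitude square 1; +1 → 2.
Latitude subsquare a = 0; +1 → 1 = b.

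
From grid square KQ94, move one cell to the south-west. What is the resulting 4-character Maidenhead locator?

Longitude square 9; −1 → 8.
Latitude square 4; −1 → 3.

KQ83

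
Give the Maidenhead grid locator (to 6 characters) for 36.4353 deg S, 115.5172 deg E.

Offset from 180°W / 90°S: lon 295.5172°, lat 53.5647°.
Field: lon ⌊295.5172/20⌋ = 14 → O; lat ⌊53.5647/10⌋ = 5 → F.
Square: lon ⌊15.5172/2⌋ = 7; lat ⌊3.5647/1⌋ = 3.
Subsquare: lon ⌊1.5172/0.0833333⌋ = 18 → s; lat ⌊0.5647/0.0416667⌋ = 13 → n.

OF73sn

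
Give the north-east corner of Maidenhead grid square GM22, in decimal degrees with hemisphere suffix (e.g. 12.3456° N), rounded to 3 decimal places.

Field G=6, M=12: +6·20° lon, +12·10° lat → SW at lon -60°, lat 30°.
Square 2, 2: +2·2° lon, +2·1° lat → SW at lon -56°, lat 32°.
Cell spans 2° lon × 1° lat. NE corner is SW corner plus one full cell.
latitude 33.000° N, longitude 54.000° W.

33.000° N, 54.000° W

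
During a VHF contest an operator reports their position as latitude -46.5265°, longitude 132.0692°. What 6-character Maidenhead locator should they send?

PE63al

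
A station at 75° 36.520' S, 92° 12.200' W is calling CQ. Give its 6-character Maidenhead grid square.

Add 180° to longitude and 90° to latitude: 87.7967, 14.3913.
Field: lon ⌊87.7967/20⌋ = 4 → E; lat ⌊14.3913/10⌋ = 1 → B.
Square: lon ⌊7.7967/2⌋ = 3; lat ⌊4.3913/1⌋ = 4.
Subsquare: lon ⌊1.7967/0.0833333⌋ = 21 → v; lat ⌊0.3913/0.0416667⌋ = 9 → j.

EB34vj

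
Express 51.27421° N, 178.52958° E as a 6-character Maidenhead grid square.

Add 180° to longitude and 90° to latitude: 358.5296, 141.2742.
Field (20°×10°, letters A–R): 358.5296/20 → 17 → R, 141.2742/10 → 14 → O; chars RO.
Square (2°×1°, digits 0–9): 18.5296/2 → 9, 1.2742/1 → 1; chars 91.
Subsquare (5′×2.5′, letters a–x): 0.5296/0.0833333 → 6 → g, 0.2742/0.0416667 → 6 → g; chars gg.

RO91gg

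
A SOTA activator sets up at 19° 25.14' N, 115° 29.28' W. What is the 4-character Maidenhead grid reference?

Add 180° to longitude and 90° to latitude: 64.51, 109.42.
Field: lon ⌊64.51/20⌋ = 3 → D; lat ⌊109.42/10⌋ = 10 → K.
Square: lon ⌊4.51/2⌋ = 2; lat ⌊9.42/1⌋ = 9.

DK29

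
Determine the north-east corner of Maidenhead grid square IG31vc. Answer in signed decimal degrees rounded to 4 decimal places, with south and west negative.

-28.8750, -12.1667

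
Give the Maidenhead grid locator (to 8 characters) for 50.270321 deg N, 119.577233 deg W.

DO00fg04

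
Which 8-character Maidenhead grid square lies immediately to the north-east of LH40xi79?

Longitude extended square 7; +1 → 8.
Latitude extended square 9; +1 → 10, wraps to 0, carry into subsquare.
Latitude subsquare i = 8; +1 → 9 = j.

LH40xj80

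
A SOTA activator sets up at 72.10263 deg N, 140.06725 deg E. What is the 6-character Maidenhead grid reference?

Offset from 180°W / 90°S: lon 320.0673°, lat 162.1026°.
Field: 320.0673/20 → 16 → Q, 162.1026/10 → 16 → Q; chars QQ.
Square: 0.0673/2 → 0, 2.1026/1 → 2; chars 02.
Subsquare: 0.0673/0.0833333 → 0 → a, 0.1026/0.0416667 → 2 → c; chars ac.

QQ02ac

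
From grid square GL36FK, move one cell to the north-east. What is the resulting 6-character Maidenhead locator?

Longitude subsquare f = 5; +1 → 6 = g.
Latitude subsquare k = 10; +1 → 11 = l.

GL36gl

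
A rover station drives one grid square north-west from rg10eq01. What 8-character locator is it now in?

RG10dq92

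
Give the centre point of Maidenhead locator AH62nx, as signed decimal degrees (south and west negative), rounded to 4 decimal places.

Field A=0, H=7: +0·20° lon, +7·10° lat → SW at lon -180°, lat -20°.
Square 6, 2: +6·2° lon, +2·1° lat → SW at lon -168°, lat -18°.
Subsquare n=13, x=23: +13·0.0833333° lon, +23·0.0416667° lat → SW at lon -166.917°, lat -17.0417°.
Cell spans 0.0833333° lon × 0.0416667° lat. Centre is SW corner plus half of each.
latitude -17.0208, longitude -166.8750.

-17.0208, -166.8750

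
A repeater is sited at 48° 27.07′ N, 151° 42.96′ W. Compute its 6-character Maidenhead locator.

BN48dk

Shift to the Maidenhead origin (180°W, 90°S): lon 28.2840, lat 138.4512.
Field (20°×10°, letters A–R): 28.2840/20 → 1 → B, 138.4512/10 → 13 → N; chars BN.
Square (2°×1°, digits 0–9): 8.2840/2 → 4, 8.4512/1 → 8; chars 48.
Subsquare (5′×2.5′, letters a–x): 0.2840/0.0833333 → 3 → d, 0.4512/0.0416667 → 10 → k; chars dk.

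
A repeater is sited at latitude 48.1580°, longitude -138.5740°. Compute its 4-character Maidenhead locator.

CN08

Shift to the Maidenhead origin (180°W, 90°S): lon 41.43, lat 138.16.
Field: lon ⌊41.43/20⌋ = 2 → C; lat ⌊138.16/10⌋ = 13 → N.
Square: lon ⌊1.43/2⌋ = 0; lat ⌊8.16/1⌋ = 8.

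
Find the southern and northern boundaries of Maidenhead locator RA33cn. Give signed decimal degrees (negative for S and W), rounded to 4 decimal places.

-86.4583, -86.4167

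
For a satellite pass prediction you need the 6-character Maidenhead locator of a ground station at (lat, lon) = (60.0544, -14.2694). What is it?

Add 180° to longitude and 90° to latitude: 165.7306, 150.0544.
Field: lon ⌊165.7306/20⌋ = 8 → I; lat ⌊150.0544/10⌋ = 15 → P.
Square: lon ⌊5.7306/2⌋ = 2; lat ⌊0.0544/1⌋ = 0.
Subsquare: lon ⌊1.7306/0.0833333⌋ = 20 → u; lat ⌊0.0544/0.0416667⌋ = 1 → b.

IP20ub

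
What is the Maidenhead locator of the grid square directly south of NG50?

NF59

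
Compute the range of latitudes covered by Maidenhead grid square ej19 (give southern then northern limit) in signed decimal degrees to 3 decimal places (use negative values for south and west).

9.000, 10.000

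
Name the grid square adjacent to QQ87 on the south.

QQ86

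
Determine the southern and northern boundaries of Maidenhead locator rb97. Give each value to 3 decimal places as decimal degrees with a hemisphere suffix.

73.000° S, 72.000° S

Field R=17, B=1: +17·20° lon, +1·10° lat → SW at lon 160°, lat -80°.
Square 9, 7: +9·2° lon, +7·1° lat → SW at lon 178°, lat -73°.
Cell spans 2° lon × 1° lat.
south 73.000° S, north 72.000° S.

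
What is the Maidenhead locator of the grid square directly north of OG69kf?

Latitude subsquare f = 5; +1 → 6 = g.
The longitude characters are unchanged.

OG69kg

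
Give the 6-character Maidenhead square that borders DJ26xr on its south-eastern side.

Longitude subsquare x = 23; +1 → 24, wraps to 0 = a, carry into square.
Longitude square 2; +1 → 3.
Latitude subsquare r = 17; −1 → 16 = q.

DJ36aq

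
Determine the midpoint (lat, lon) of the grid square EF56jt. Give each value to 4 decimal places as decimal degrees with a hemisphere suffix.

Field E=4, F=5: +4·20° lon, +5·10° lat → SW at lon -100°, lat -40°.
Square 5, 6: +5·2° lon, +6·1° lat → SW at lon -90°, lat -34°.
Subsquare j=9, t=19: +9·0.0833333° lon, +19·0.0416667° lat → SW at lon -89.25°, lat -33.2083°.
Cell spans 0.0833333° lon × 0.0416667° lat. Centre is SW corner plus half of each.
latitude 33.1875° S, longitude 89.2083° W.

33.1875° S, 89.2083° W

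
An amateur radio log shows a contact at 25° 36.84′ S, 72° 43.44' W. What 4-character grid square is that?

Offset from 180°W / 90°S: lon 107.28°, lat 64.39°.
Field: lon ⌊107.28/20⌋ = 5 → F; lat ⌊64.39/10⌋ = 6 → G.
Square: lon ⌊7.28/2⌋ = 3; lat ⌊4.39/1⌋ = 4.

FG34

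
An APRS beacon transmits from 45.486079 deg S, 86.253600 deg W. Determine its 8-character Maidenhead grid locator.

Add 180° to longitude and 90° to latitude: 93.74640, 44.51392.
Field (20°×10°, letters A–R): lon ⌊93.74640/20⌋ = 4 → E; lat ⌊44.51392/10⌋ = 4 → E.
Square (2°×1°, digits 0–9): lon ⌊13.74640/2⌋ = 6; lat ⌊4.51392/1⌋ = 4.
Subsquare (5′×2.5′, letters a–x): lon ⌊1.74640/0.0833333⌋ = 20 → u; lat ⌊0.51392/0.0416667⌋ = 12 → m.
Extended square (30″×15″, digits 0–9): lon ⌊0.07973/0.00833333⌋ = 9; lat ⌊0.01392/0.00416667⌋ = 3.

EE64um93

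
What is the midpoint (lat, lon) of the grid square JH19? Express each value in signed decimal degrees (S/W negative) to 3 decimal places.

-10.500, 3.000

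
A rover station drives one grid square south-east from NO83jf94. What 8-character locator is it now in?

Longitude extended square 9; +1 → 10, wraps to 0, carry into subsquare.
Longitude subsquare j = 9; +1 → 10 = k.
Latitude extended square 4; −1 → 3.

NO83kf03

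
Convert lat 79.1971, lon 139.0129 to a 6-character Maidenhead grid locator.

Offset from 180°W / 90°S: lon 319.0129°, lat 169.1971°.
Field (20°×10°, letters A–R): 319.0129/20 → 15 → P, 169.1971/10 → 16 → Q; chars PQ.
Square (2°×1°, digits 0–9): 19.0129/2 → 9, 9.1971/1 → 9; chars 99.
Subsquare (5′×2.5′, letters a–x): 1.0129/0.0833333 → 12 → m, 0.1971/0.0416667 → 4 → e; chars me.

PQ99me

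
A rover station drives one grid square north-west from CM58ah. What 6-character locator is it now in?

CM48xi

Longitude subsquare a = 0; −1 → -1, wraps to 23 = x, carry into square.
Longitude square 5; −1 → 4.
Latitude subsquare h = 7; +1 → 8 = i.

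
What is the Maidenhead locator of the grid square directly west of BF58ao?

BF48xo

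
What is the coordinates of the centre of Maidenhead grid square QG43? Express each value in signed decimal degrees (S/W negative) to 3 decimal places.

-26.500, 149.000

Field Q=16, G=6: +16·20° lon, +6·10° lat → SW at lon 140°, lat -30°.
Square 4, 3: +4·2° lon, +3·1° lat → SW at lon 148°, lat -27°.
Cell spans 2° lon × 1° lat. Centre is SW corner plus half of each.
latitude -26.500, longitude 149.000.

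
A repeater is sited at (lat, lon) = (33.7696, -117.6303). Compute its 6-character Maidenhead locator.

Offset from 180°W / 90°S: lon 62.3697°, lat 123.7696°.
Field: lon ⌊62.3697/20⌋ = 3 → D; lat ⌊123.7696/10⌋ = 12 → M.
Square: lon ⌊2.3697/2⌋ = 1; lat ⌊3.7696/1⌋ = 3.
Subsquare: lon ⌊0.3697/0.0833333⌋ = 4 → e; lat ⌊0.7696/0.0416667⌋ = 18 → s.

DM13es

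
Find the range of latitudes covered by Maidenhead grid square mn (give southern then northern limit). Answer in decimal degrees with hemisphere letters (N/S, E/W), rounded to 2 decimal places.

Field M=12, N=13: +12·20° lon, +13·10° lat → SW at lon 60°, lat 40°.
Cell spans 20° lon × 10° lat.
south 40.00° N, north 50.00° N.

40.00° N, 50.00° N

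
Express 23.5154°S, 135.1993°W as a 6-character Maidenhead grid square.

CG26jl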